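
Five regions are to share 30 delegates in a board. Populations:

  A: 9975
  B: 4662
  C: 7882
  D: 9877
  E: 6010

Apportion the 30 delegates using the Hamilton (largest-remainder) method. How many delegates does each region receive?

Total 38406; standard divisor 38406/30 ≈ 1280.2.
Standard quotas: A 7.7918, B 3.6416, C 6.1569, D 7.7152, E 4.6946.
Lower quotas: A 7, B 3, C 6, D 7, E 4 (sum 27, leaving 3 seats).
Remainders in descending order: A 0.7918, D 0.7152, E 0.6946, B 0.6416, C 0.1569.
Largest remainders: A, D, E receive the extra seats.

A=8, B=3, C=6, D=8, E=5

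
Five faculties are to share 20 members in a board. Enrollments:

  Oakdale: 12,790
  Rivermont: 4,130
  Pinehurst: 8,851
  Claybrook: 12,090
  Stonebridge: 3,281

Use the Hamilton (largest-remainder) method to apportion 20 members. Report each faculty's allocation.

Oakdale=6, Rivermont=2, Pinehurst=4, Claybrook=6, Stonebridge=2

The standard divisor is 41142/20 ≈ 2057.1.
Standard quotas: Oakdale 6.2175, Rivermont 2.0077, Pinehurst 4.3027, Claybrook 5.8772, Stonebridge 1.5950.
Lower quotas: Oakdale 6, Rivermont 2, Pinehurst 4, Claybrook 5, Stonebridge 1 (sum 18, leaving 2 seats).
Remainders in descending order: Claybrook 0.8772, Stonebridge 0.5950, Pinehurst 0.3027, Oakdale 0.2175, Rivermont 0.0077.
Largest remainders: Claybrook, Stonebridge receive the extra seats.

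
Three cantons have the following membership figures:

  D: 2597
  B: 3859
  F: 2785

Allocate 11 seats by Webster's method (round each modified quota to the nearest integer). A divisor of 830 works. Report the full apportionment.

With modified divisor 830: modified quotas D 3.129, B 4.649, F 3.355.
Rounding to the nearest integer: D 3, B 5, F 3 (total 11).

D 3, B 5, F 3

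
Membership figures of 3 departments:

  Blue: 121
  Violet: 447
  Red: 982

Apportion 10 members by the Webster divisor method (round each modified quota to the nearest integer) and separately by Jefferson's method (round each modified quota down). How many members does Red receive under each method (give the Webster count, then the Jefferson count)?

6 and 7

Webster: Blue 1, Violet 3, Red 6.
Jefferson: Blue 0, Violet 3, Red 7.
Red gets 6 under Webster and 7 under Jefferson.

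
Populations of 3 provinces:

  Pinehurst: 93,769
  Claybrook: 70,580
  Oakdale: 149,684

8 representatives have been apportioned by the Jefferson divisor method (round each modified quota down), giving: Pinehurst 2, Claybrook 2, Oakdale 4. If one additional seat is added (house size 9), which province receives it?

Pinehurst

Priority for the next seat is population ÷ (current seats + 1).
Priorities: Pinehurst 31256.333, Claybrook 23526.667, Oakdale 29936.800.
Highest priority: Pinehurst.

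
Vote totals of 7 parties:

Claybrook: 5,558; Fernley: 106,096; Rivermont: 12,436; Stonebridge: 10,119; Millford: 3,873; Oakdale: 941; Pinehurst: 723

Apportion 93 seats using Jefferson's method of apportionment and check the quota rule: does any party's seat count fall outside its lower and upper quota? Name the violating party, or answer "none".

Fernley

Standard quotas: Claybrook 3.699, Fernley 70.606, Rivermont 8.276, Stonebridge 6.734, Millford 2.577, Oakdale 0.626, Pinehurst 0.481.
Jefferson allocation: Claybrook 3, Fernley 73, Rivermont 8, Stonebridge 7, Millford 2, Oakdale 0, Pinehurst 0.
Fernley has quota 70.606 (lower 70, upper 71) but receives 73 — outside the quota interval.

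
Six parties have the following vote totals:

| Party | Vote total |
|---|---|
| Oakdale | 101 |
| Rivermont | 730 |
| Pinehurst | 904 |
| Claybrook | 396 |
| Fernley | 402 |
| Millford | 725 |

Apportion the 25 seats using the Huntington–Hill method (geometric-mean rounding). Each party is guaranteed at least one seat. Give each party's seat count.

Oakdale=1, Rivermont=6, Pinehurst=7, Claybrook=3, Fernley=3, Millford=5

With divisor 133: modified quotas Oakdale 0.759, Rivermont 5.489, Pinehurst 6.797, Claybrook 2.977, Fernley 3.023, Millford 5.451.
Geometric-mean thresholds: Oakdale (min 1), Rivermont √(5·6)=5.477, Pinehurst √(6·7)=6.481, Claybrook √(2·3)=2.449, Fernley √(3·4)=3.464, Millford √(5·6)=5.477.
Each quota rounded against its threshold gives Oakdale 1, Rivermont 6, Pinehurst 7, Claybrook 3, Fernley 3, Millford 5 (total 25).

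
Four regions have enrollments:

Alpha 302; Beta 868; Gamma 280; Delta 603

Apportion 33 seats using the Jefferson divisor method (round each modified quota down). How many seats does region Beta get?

Standard divisor 2053/33 ≈ 62.212; standard quotas: Alpha 4.854, Beta 13.952, Gamma 4.501, Delta 9.693.
Rounding down gives 4, 13, 4, 9 = 30 seats, so the divisor must be adjusted.
With modified divisor 60: modified quotas Alpha 5.033, Beta 14.467, Gamma 4.667, Delta 10.050.
Rounding down: Alpha 5, Beta 14, Gamma 4, Delta 10 (total 33).
Beta receives 14.

14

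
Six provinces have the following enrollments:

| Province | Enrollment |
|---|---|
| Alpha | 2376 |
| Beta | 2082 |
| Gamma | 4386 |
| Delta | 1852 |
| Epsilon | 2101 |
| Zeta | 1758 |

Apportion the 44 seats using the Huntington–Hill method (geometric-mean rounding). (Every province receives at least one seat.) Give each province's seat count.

With divisor 325: modified quotas Alpha 7.311, Beta 6.406, Gamma 13.495, Delta 5.698, Epsilon 6.465, Zeta 5.409.
Geometric-mean thresholds: Alpha √(7·8)=7.483, Beta √(6·7)=6.481, Gamma √(13·14)=13.491, Delta √(5·6)=5.477, Epsilon √(6·7)=6.481, Zeta √(5·6)=5.477.
Each quota rounded against its threshold gives Alpha 7, Beta 6, Gamma 14, Delta 6, Epsilon 6, Zeta 5 (total 44).

Alpha 7, Beta 6, Gamma 14, Delta 6, Epsilon 6, Zeta 5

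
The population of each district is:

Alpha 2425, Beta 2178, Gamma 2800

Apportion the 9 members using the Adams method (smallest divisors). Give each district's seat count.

Standard divisor 7403/9 ≈ 822.556; standard quotas: Alpha 2.948, Beta 2.648, Gamma 3.404.
Rounding up gives 3, 3, 4 = 10 seats, so the divisor must be adjusted.
With modified divisor 1000: modified quotas Alpha 2.425, Beta 2.178, Gamma 2.800.
Rounding up: Alpha 3, Beta 3, Gamma 3 (total 9).

Alpha 3, Beta 3, Gamma 3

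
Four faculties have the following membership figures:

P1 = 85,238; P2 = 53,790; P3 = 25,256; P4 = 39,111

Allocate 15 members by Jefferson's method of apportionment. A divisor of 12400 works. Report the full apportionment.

P1: 6, P2: 4, P3: 2, P4: 3

With modified divisor 12400: modified quotas P1 6.874, P2 4.338, P3 2.037, P4 3.154.
Rounding down: P1 6, P2 4, P3 2, P4 3 (total 15).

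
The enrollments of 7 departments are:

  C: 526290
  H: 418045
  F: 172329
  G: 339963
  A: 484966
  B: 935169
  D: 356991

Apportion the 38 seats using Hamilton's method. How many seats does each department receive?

C 6, H 5, F 2, G 4, A 6, B 11, D 4

Standard divisor: 3233753 ÷ 38 ≈ 85098.763.
Standard quotas: C 6.1845, H 4.9125, F 2.0250, G 3.9949, A 5.6989, B 10.9892, D 4.1950.
Lower quotas: C 6, H 4, F 2, G 3, A 5, B 10, D 4 (sum 34, leaving 4 seats).
Remainders in descending order: G 0.9949, B 0.9892, H 0.9125, A 0.6989, D 0.1950, C 0.1845, F 0.0250.
Largest remainders: G, B, H, A receive the extra seats.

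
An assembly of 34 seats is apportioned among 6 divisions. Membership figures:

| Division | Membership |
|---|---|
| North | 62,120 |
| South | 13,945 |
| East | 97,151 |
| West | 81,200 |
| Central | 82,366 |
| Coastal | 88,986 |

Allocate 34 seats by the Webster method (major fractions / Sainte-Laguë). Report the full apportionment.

Standard divisor 425768/34 ≈ 12522.588; standard quotas: North 4.961, South 1.114, East 7.758, West 6.484, Central 6.577, Coastal 7.106.
Rounding to the nearest integer gives North 5, South 1, East 8, West 6, Central 7, Coastal 7 — total 34, matching the house size, so no adjustment is needed.

North 5, South 1, East 8, West 6, Central 7, Coastal 7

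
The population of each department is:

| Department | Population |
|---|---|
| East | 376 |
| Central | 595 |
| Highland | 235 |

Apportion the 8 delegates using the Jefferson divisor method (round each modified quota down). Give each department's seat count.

East 3, Central 4, Highland 1

Standard divisor 1206/8 ≈ 150.75; standard quotas: East 2.494, Central 3.947, Highland 1.559.
Rounding down gives 2, 3, 1 = 6 seats, so the divisor must be adjusted.
With modified divisor 120: modified quotas East 3.133, Central 4.958, Highland 1.958.
Rounding down: East 3, Central 4, Highland 1 (total 8).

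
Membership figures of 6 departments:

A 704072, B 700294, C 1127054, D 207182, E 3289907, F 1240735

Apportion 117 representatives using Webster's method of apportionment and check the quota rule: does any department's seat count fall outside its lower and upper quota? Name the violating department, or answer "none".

Standard quotas: A 11.332, B 11.271, C 18.140, D 3.335, E 52.952, F 19.970.
Webster allocation: A 11, B 11, C 18, D 3, E 54, F 20.
E has quota 52.952 (lower 52, upper 53) but receives 54 — outside the quota interval.

E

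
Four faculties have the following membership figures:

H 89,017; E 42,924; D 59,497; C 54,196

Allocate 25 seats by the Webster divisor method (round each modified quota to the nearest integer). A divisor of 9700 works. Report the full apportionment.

H 9, E 4, D 6, C 6

With modified divisor 9700: modified quotas H 9.177, E 4.425, D 6.134, C 5.587.
Rounding to the nearest integer: H 9, E 4, D 6, C 6 (total 25).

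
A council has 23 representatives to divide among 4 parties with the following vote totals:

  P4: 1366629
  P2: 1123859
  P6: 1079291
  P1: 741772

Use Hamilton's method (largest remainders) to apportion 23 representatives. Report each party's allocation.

Standard divisor: 4311551 ÷ 23 ≈ 187458.739.
Standard quotas: P4 7.2903, P2 5.9952, P6 5.7575, P1 3.9570.
Lower quotas: P4 7, P2 5, P6 5, P1 3 (sum 20, leaving 3 seats).
Remainders in descending order: P2 0.9952, P1 0.9570, P6 0.7575, P4 0.2903.
Largest remainders: P2, P1, P6 receive the extra seats.

P4=7, P2=6, P6=6, P1=4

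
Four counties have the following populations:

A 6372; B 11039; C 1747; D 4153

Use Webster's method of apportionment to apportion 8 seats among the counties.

Standard divisor 23311/8 ≈ 2913.875; standard quotas: A 2.187, B 3.788, C 0.600, D 1.425.
Rounding to the nearest integer gives A 2, B 4, C 1, D 1 — total 8, matching the house size, so no adjustment is needed.

A: 2, B: 4, C: 1, D: 1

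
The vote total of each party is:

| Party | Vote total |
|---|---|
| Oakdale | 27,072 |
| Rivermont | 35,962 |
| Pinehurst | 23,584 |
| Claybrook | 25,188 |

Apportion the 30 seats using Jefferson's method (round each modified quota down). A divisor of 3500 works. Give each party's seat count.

Oakdale 7; Rivermont 10; Pinehurst 6; Claybrook 7

With modified divisor 3500: modified quotas Oakdale 7.735, Rivermont 10.275, Pinehurst 6.738, Claybrook 7.197.
Rounding down: Oakdale 7, Rivermont 10, Pinehurst 6, Claybrook 7 (total 30).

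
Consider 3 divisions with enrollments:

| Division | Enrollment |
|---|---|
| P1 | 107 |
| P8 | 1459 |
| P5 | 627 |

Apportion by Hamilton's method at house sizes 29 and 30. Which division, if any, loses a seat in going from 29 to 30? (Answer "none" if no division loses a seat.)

At 29 seats: P1 2, P8 19, P5 8.
At 30 seats: P1 1, P8 20, P5 9.
P1 drops from 2 to 1.

P1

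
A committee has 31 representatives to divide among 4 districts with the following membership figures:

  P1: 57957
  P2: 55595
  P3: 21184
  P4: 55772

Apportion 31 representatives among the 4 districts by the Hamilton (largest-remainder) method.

P1: 9, P2: 9, P3: 4, P4: 9

Total 190508; standard divisor 190508/31 ≈ 6145.419.
Standard quotas: P1 9.4309, P2 9.0466, P3 3.4471, P4 9.0754.
Lower quotas: P1 9, P2 9, P3 3, P4 9 (sum 30, leaving 1 seat).
Remainders in descending order: P3 0.4471, P1 0.4309, P4 0.0754, P2 0.0466.
The surplus seat goes to P3.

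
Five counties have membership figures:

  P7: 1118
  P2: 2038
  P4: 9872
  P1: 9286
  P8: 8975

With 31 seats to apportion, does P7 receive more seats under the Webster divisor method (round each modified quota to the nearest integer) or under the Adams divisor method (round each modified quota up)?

Adams

Webster: P7 1, P2 2, P4 10, P1 9, P8 9.
Adams: P7 2, P2 2, P4 9, P1 9, P8 9.
P7 gets 1 under Webster and 2 under Adams.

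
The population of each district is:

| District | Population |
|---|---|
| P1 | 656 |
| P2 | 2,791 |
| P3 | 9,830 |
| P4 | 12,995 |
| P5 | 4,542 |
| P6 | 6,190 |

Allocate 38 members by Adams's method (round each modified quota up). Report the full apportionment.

P1=1, P2=3, P3=10, P4=13, P5=5, P6=6

Standard divisor 37004/38 ≈ 973.789; standard quotas: P1 0.674, P2 2.866, P3 10.095, P4 13.345, P5 4.664, P6 6.357.
Rounding up gives 1, 3, 11, 14, 5, 7 = 41 seats, so the divisor must be adjusted.
With modified divisor 1060: modified quotas P1 0.619, P2 2.633, P3 9.274, P4 12.259, P5 4.285, P6 5.840.
Rounding up: P1 1, P2 3, P3 10, P4 13, P5 5, P6 6 (total 38).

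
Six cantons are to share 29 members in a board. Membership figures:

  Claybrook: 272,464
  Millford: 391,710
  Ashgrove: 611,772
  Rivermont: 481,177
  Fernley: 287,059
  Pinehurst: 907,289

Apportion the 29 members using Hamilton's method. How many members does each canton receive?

Claybrook=2, Millford=4, Ashgrove=6, Rivermont=5, Fernley=3, Pinehurst=9

Total 2951471; standard divisor 2951471/29 ≈ 101774.862.
Standard quotas: Claybrook 2.6771, Millford 3.8488, Ashgrove 6.0110, Rivermont 4.7279, Fernley 2.8205, Pinehurst 8.9147.
Lower quotas: Claybrook 2, Millford 3, Ashgrove 6, Rivermont 4, Fernley 2, Pinehurst 8 (sum 25, leaving 4 seats).
Remainders in descending order: Pinehurst 0.9147, Millford 0.8488, Fernley 0.8205, Rivermont 0.7279, Claybrook 0.6771, Ashgrove 0.0110.
The surplus seats go to Pinehurst, Millford, Fernley, Rivermont.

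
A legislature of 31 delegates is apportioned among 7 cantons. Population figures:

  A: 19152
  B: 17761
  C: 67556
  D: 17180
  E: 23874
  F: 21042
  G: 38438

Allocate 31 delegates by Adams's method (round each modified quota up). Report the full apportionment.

Standard divisor 205003/31 ≈ 6613; standard quotas: A 2.896, B 2.686, C 10.216, D 2.598, E 3.610, F 3.182, G 5.812.
Rounding up gives 3, 3, 11, 3, 4, 4, 6 = 34 seats, so the divisor must be adjusted.
With modified divisor 7600: modified quotas A 2.520, B 2.337, C 8.889, D 2.261, E 3.141, F 2.769, G 5.058.
Rounding up: A 3, B 3, C 9, D 3, E 4, F 3, G 6 (total 31).

A=3; B=3; C=9; D=3; E=4; F=3; G=6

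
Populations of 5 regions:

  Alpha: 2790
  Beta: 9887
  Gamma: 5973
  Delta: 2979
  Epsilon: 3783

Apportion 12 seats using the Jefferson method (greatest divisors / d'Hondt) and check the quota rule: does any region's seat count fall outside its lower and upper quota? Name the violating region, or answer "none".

none

Standard quotas: Alpha 1.317, Beta 4.669, Gamma 2.821, Delta 1.407, Epsilon 1.786.
Jefferson allocation: Alpha 1, Beta 5, Gamma 3, Delta 1, Epsilon 2.
Every allocation lies between the lower and upper quota.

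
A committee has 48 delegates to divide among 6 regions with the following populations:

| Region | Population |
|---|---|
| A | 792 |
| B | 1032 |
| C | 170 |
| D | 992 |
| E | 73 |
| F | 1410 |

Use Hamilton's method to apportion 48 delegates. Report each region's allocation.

A 8; B 11; C 2; D 11; E 1; F 15

The standard divisor is 4469/48 ≈ 93.104.
Standard quotas: A 8.507, B 11.084, C 1.826, D 10.655, E 0.784, F 15.144.
Lower quotas: A 8, B 11, C 1, D 10, E 0, F 15 (sum 45, leaving 3 seats).
Remainders in descending order: C 0.826, E 0.784, D 0.655, A 0.507, F 0.144, B 0.084.
The surplus seats go to C, E, D.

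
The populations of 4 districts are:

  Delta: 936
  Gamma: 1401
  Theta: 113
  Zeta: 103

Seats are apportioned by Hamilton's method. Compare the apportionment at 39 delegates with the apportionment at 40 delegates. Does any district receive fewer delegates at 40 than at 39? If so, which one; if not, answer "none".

At 39 seats: Delta 14, Gamma 21, Theta 2, Zeta 2.
At 40 seats: Delta 15, Gamma 22, Theta 2, Zeta 1.
Zeta drops from 2 to 1.

Zeta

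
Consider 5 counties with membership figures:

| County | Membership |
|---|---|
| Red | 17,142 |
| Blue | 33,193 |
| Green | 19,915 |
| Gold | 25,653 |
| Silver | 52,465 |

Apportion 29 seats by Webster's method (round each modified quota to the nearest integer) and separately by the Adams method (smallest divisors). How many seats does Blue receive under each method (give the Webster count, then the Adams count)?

Webster: Red 3, Blue 7, Green 4, Gold 5, Silver 10.
Adams: Red 4, Blue 6, Green 4, Gold 5, Silver 10.
Blue gets 7 under Webster and 6 under Adams.

7 and 6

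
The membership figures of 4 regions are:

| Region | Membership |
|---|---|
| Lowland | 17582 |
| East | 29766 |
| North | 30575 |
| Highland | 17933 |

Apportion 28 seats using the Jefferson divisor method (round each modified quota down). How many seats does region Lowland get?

Standard divisor 95856/28 ≈ 3423.429; standard quotas: Lowland 5.136, East 8.695, North 8.931, Highland 5.238.
Rounding down gives 5, 8, 8, 5 = 26 seats, so the divisor must be adjusted.
With modified divisor 3200: modified quotas Lowland 5.494, East 9.302, North 9.555, Highland 5.604.
Rounding down: Lowland 5, East 9, North 9, Highland 5 (total 28).
Lowland receives 5.

5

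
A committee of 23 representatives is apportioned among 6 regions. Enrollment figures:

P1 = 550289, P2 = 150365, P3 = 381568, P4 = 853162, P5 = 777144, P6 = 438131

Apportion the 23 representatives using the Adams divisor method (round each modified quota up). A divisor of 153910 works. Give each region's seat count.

With modified divisor 153910: modified quotas P1 3.575, P2 0.977, P3 2.479, P4 5.543, P5 5.049, P6 2.847.
Rounding up: P1 4, P2 1, P3 3, P4 6, P5 6, P6 3 (total 23).

P1 4; P2 1; P3 3; P4 6; P5 6; P6 3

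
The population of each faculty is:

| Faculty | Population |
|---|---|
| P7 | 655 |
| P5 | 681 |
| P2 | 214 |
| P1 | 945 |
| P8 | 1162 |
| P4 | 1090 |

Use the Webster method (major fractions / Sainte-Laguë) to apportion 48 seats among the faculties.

Standard divisor 4747/48 ≈ 98.896; standard quotas: P7 6.623, P5 6.886, P2 2.164, P1 9.556, P8 11.750, P4 11.022.
Rounding to the nearest integer gives 7, 7, 2, 10, 12, 11 = 49 seats, so the divisor must be adjusted.
With modified divisor 100: modified quotas P7 6.550, P5 6.810, P2 2.140, P1 9.450, P8 11.620, P4 10.900.
Rounding to the nearest integer: P7 7, P5 7, P2 2, P1 9, P8 12, P4 11 (total 48).

P7 7; P5 7; P2 2; P1 9; P8 12; P4 11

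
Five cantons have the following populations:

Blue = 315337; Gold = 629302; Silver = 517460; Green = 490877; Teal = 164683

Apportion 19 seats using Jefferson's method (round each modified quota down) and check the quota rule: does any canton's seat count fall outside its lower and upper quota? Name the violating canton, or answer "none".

Standard quotas: Blue 2.829, Gold 5.646, Silver 4.643, Green 4.404, Teal 1.478.
Jefferson allocation: Blue 3, Gold 6, Silver 5, Green 4, Teal 1.
Every allocation lies between the lower and upper quota.

none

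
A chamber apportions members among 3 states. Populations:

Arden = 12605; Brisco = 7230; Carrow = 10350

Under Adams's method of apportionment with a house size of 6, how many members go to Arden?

2

Standard divisor 30185/6 ≈ 5030.833; standard quotas: Arden 2.506, Brisco 1.437, Carrow 2.057.
Rounding up gives 3, 2, 3 = 8 seats, so the divisor must be adjusted.
With modified divisor 6800: modified quotas Arden 1.854, Brisco 1.063, Carrow 1.522.
Rounding up: Arden 2, Brisco 2, Carrow 2 (total 6).
Arden receives 2.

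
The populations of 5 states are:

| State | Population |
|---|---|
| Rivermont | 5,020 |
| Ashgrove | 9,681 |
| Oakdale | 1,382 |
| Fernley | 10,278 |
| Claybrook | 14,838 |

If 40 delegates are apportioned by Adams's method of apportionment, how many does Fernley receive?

Standard divisor 41199/40 ≈ 1029.975; standard quotas: Rivermont 4.874, Ashgrove 9.399, Oakdale 1.342, Fernley 9.979, Claybrook 14.406.
Rounding up gives 5, 10, 2, 10, 15 = 42 seats, so the divisor must be adjusted.
With modified divisor 1100: modified quotas Rivermont 4.564, Ashgrove 8.801, Oakdale 1.256, Fernley 9.344, Claybrook 13.489.
Rounding up: Rivermont 5, Ashgrove 9, Oakdale 2, Fernley 10, Claybrook 14 (total 40).
Fernley receives 10.

10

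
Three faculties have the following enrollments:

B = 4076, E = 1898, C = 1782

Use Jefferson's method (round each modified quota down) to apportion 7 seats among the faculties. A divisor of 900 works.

B: 4; E: 2; C: 1

With modified divisor 900: modified quotas B 4.529, E 2.109, C 1.980.
Rounding down: B 4, E 2, C 1 (total 7).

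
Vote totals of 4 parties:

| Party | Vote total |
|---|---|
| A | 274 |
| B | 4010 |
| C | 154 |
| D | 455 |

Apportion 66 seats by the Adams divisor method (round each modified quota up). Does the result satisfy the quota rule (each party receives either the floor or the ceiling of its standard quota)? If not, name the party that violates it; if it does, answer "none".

B

Standard quotas: A 3.696, B 54.090, C 2.077, D 6.137.
Adams allocation: A 4, B 53, C 3, D 6.
B has quota 54.090 (lower 54, upper 55) but receives 53 — outside the quota interval.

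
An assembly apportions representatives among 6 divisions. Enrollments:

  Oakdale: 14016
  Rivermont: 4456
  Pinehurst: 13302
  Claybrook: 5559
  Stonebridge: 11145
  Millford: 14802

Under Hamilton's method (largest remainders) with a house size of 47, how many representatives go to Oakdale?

11

Standard divisor: 63280 ÷ 47 ≈ 1346.383.
Standard quotas: Oakdale 10.4101, Rivermont 3.3096, Pinehurst 9.8798, Claybrook 4.1288, Stonebridge 8.2777, Millford 10.9939.
Lower quotas: Oakdale 10, Rivermont 3, Pinehurst 9, Claybrook 4, Stonebridge 8, Millford 10 (sum 44, leaving 3 seats).
Remainders in descending order: Millford 0.9939, Pinehurst 0.8798, Oakdale 0.4101, Rivermont 0.3096, Stonebridge 0.2777, Claybrook 0.1288.
The surplus seats go to Millford, Pinehurst, Oakdale.
Oakdale receives 11.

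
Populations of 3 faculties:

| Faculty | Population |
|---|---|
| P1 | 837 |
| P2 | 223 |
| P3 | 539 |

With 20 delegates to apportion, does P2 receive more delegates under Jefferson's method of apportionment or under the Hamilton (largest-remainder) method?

Hamilton

Jefferson: P1 11, P2 2, P3 7.
Hamilton: P1 10, P2 3, P3 7.
P2 gets 2 under Jefferson and 3 under Hamilton.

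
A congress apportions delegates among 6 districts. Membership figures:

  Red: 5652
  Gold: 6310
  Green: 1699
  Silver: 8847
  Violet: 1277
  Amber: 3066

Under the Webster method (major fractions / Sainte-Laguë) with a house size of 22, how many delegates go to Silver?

Standard divisor 26851/22 ≈ 1220.5; standard quotas: Red 4.631, Gold 5.170, Green 1.392, Silver 7.249, Violet 1.046, Amber 2.512.
Rounding to the nearest integer gives Red 5, Gold 5, Green 1, Silver 7, Violet 1, Amber 3 — total 22, matching the house size, so no adjustment is needed.
Silver receives 7.

7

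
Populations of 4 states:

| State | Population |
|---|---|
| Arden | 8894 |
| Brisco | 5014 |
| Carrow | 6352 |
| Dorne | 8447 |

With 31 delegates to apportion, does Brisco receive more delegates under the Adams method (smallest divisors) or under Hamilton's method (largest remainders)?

Adams

Adams: Arden 9, Brisco 6, Carrow 7, Dorne 9.
Hamilton: Arden 10, Brisco 5, Carrow 7, Dorne 9.
Brisco gets 6 under Adams and 5 under Hamilton.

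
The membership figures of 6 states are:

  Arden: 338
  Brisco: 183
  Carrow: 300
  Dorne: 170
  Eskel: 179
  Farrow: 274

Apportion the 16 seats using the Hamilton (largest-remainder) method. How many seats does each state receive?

Standard divisor: 1444 ÷ 16 ≈ 90.25.
Standard quotas: Arden 3.745, Brisco 2.028, Carrow 3.324, Dorne 1.884, Eskel 1.983, Farrow 3.036.
Lower quotas: Arden 3, Brisco 2, Carrow 3, Dorne 1, Eskel 1, Farrow 3 (sum 13, leaving 3 seats).
Remainders in descending order: Eskel 0.983, Dorne 0.884, Arden 0.745, Carrow 0.324, Farrow 0.036, Brisco 0.028.
The surplus seats go to Eskel, Dorne, Arden.

Arden 4, Brisco 2, Carrow 3, Dorne 2, Eskel 2, Farrow 3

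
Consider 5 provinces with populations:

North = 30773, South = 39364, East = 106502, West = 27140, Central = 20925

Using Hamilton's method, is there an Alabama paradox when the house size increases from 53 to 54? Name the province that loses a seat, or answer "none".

At 53 seats: North 7, South 9, East 25, West 7, Central 5.
At 54 seats: North 7, South 9, East 26, West 7, Central 5.
No province's allocation decreased.

none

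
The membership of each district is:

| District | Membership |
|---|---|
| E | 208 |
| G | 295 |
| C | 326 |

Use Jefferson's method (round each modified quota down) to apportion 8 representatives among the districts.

Standard divisor 829/8 ≈ 103.625; standard quotas: E 2.007, G 2.847, C 3.146.
Rounding down gives 2, 2, 3 = 7 seats, so the divisor must be adjusted.
With modified divisor 90: modified quotas E 2.311, G 3.278, C 3.622.
Rounding down: E 2, G 3, C 3 (total 8).

E=2, G=3, C=3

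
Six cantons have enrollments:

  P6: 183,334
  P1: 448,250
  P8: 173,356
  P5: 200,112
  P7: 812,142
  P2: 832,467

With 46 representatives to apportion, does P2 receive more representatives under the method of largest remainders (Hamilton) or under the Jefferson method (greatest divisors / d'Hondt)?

Jefferson

Hamilton: P6 3, P1 8, P8 3, P5 4, P7 14, P2 14.
Jefferson: P6 3, P1 8, P8 3, P5 3, P7 14, P2 15.
P2 gets 14 under Hamilton and 15 under Jefferson.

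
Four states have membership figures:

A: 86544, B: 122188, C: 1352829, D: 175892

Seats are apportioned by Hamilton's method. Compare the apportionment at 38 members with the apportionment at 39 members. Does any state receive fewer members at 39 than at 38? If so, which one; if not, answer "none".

none

At 38 seats: A 2, B 3, C 29, D 4.
At 39 seats: A 2, B 3, C 30, D 4.
No state's allocation decreased.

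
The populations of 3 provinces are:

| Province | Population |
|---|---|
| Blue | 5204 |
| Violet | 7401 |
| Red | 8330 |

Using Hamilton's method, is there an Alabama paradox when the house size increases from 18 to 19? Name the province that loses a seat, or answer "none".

At 18 seats: Blue 5, Violet 6, Red 7.
At 19 seats: Blue 5, Violet 7, Red 7.
No province's allocation decreased.

none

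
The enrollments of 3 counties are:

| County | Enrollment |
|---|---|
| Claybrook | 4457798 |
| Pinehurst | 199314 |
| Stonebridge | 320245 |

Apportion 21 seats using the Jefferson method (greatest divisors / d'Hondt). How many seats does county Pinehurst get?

Standard divisor 4977357/21 ≈ 237017; standard quotas: Claybrook 18.808, Pinehurst 0.841, Stonebridge 1.351.
Rounding down gives 18, 0, 1 = 19 seats, so the divisor must be adjusted.
With modified divisor 217600: modified quotas Claybrook 20.486, Pinehurst 0.916, Stonebridge 1.472.
Rounding down: Claybrook 20, Pinehurst 0, Stonebridge 1 (total 21).
Pinehurst receives 0.

0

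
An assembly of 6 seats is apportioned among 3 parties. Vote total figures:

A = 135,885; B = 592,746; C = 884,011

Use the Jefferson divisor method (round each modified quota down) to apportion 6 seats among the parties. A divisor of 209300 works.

With modified divisor 209300: modified quotas A 0.649, B 2.832, C 4.224.
Rounding down: A 0, B 2, C 4 (total 6).

A 0, B 2, C 4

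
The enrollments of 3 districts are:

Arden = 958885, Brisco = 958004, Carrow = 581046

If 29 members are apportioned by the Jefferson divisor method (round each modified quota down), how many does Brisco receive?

Standard divisor 2497935/29 ≈ 86135.69; standard quotas: Arden 11.132, Brisco 11.122, Carrow 6.746.
Rounding down gives 11, 11, 6 = 28 seats, so the divisor must be adjusted.
With modified divisor 81500: modified quotas Arden 11.765, Brisco 11.755, Carrow 7.129.
Rounding down: Arden 11, Brisco 11, Carrow 7 (total 29).
Brisco receives 11.

11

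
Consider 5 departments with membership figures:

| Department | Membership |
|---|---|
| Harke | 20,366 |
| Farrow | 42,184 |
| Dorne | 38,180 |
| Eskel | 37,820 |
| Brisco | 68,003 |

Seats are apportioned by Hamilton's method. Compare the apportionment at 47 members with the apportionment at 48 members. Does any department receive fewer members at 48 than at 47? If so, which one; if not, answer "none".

Harke

At 47 seats: Harke 5, Farrow 9, Dorne 9, Eskel 9, Brisco 15.
At 48 seats: Harke 4, Farrow 10, Dorne 9, Eskel 9, Brisco 16.
Harke drops from 5 to 4.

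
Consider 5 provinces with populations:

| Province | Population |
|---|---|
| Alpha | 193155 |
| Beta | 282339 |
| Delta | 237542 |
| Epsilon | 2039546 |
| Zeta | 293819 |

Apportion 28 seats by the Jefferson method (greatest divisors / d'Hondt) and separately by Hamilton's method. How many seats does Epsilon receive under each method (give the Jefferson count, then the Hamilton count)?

Jefferson: Alpha 1, Beta 2, Delta 2, Epsilon 20, Zeta 3.
Hamilton: Alpha 2, Beta 2, Delta 2, Epsilon 19, Zeta 3.
Epsilon gets 20 under Jefferson and 19 under Hamilton.

20 and 19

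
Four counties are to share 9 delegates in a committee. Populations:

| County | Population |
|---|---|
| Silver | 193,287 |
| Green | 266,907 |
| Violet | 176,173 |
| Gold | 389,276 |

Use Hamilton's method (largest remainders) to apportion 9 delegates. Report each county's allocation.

Silver=2, Green=2, Violet=2, Gold=3

Standard divisor: 1025643 ÷ 9 ≈ 113960.333.
Standard quotas: Silver 1.6961, Green 2.3421, Violet 1.5459, Gold 3.4159.
Lower quotas: Silver 1, Green 2, Violet 1, Gold 3 (sum 7, leaving 2 seats).
Remainders in descending order: Silver 0.6961, Violet 0.5459, Gold 0.4159, Green 0.3421.
The surplus seats go to Silver, Violet.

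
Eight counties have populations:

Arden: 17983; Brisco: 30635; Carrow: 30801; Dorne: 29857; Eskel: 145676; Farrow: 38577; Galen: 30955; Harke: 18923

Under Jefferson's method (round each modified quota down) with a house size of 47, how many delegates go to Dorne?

Standard divisor 343407/47 ≈ 7306.532; standard quotas: Arden 2.461, Brisco 4.193, Carrow 4.216, Dorne 4.086, Eskel 19.938, Farrow 5.280, Galen 4.237, Harke 2.590.
Rounding down gives 2, 4, 4, 4, 19, 5, 4, 2 = 44 seats, so the divisor must be adjusted.
With modified divisor 6500: modified quotas Arden 2.767, Brisco 4.713, Carrow 4.739, Dorne 4.593, Eskel 22.412, Farrow 5.935, Galen 4.762, Harke 2.911.
Rounding down: Arden 2, Brisco 4, Carrow 4, Dorne 4, Eskel 22, Farrow 5, Galen 4, Harke 2 (total 47).
Dorne receives 4.

4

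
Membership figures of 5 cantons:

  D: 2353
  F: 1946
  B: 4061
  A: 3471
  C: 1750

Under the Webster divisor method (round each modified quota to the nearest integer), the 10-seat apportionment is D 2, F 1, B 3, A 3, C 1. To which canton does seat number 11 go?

F

Priority for the next seat is population ÷ (current seats + 0.5).
Priorities: D 941.200, F 1297.333, B 1160.286, A 991.714, C 1166.667.
Highest priority: F.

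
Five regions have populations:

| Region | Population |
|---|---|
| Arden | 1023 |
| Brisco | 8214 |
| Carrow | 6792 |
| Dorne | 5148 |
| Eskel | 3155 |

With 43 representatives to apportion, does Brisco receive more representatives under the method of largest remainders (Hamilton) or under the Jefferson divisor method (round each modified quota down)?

Jefferson

Hamilton: Arden 2, Brisco 14, Carrow 12, Dorne 9, Eskel 6.
Jefferson: Arden 1, Brisco 15, Carrow 12, Dorne 9, Eskel 6.
Brisco gets 14 under Hamilton and 15 under Jefferson.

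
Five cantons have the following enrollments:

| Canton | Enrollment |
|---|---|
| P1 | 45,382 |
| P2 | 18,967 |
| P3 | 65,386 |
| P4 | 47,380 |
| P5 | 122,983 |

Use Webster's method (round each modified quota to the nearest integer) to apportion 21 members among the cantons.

P1=3, P2=1, P3=5, P4=3, P5=9

Standard divisor 300098/21 ≈ 14290.381; standard quotas: P1 3.176, P2 1.327, P3 4.576, P4 3.316, P5 8.606.
Rounding to the nearest integer gives P1 3, P2 1, P3 5, P4 3, P5 9 — total 21, matching the house size, so no adjustment is needed.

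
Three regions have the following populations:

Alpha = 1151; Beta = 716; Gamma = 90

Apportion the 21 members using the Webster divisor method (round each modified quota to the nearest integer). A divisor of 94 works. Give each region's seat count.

With modified divisor 94: modified quotas Alpha 12.245, Beta 7.617, Gamma 0.957.
Rounding to the nearest integer: Alpha 12, Beta 8, Gamma 1 (total 21).

Alpha: 12, Beta: 8, Gamma: 1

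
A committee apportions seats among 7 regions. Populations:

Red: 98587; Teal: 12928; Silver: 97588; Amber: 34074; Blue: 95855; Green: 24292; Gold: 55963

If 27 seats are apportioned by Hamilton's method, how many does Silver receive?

6

Standard divisor: 419287 ÷ 27 ≈ 15529.148.
Standard quotas: Red 6.3485, Teal 0.8325, Silver 6.2842, Amber 2.1942, Blue 6.1726, Green 1.5643, Gold 3.6037.
Lower quotas: Red 6, Teal 0, Silver 6, Amber 2, Blue 6, Green 1, Gold 3 (sum 24, leaving 3 seats).
Remainders in descending order: Teal 0.8325, Gold 0.6037, Green 0.5643, Red 0.3485, Silver 0.2842, Amber 0.1942, Blue 0.1726.
Largest remainders: Teal, Gold, Green receive the extra seats.
Silver receives 6.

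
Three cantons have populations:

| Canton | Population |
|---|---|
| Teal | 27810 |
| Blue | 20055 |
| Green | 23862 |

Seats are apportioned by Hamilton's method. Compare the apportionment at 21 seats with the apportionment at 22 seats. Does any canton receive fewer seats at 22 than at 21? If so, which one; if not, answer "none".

none

At 21 seats: Teal 8, Blue 6, Green 7.
At 22 seats: Teal 9, Blue 6, Green 7.
No canton's allocation decreased.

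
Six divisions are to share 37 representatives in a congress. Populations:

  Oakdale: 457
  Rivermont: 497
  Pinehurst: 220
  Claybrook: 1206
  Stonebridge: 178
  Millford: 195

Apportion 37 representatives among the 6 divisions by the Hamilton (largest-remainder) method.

Total 2753; standard divisor 2753/37 ≈ 74.405.
Standard quotas: Oakdale 6.142, Rivermont 6.680, Pinehurst 2.957, Claybrook 16.208, Stonebridge 2.392, Millford 2.621.
Lower quotas: Oakdale 6, Rivermont 6, Pinehurst 2, Claybrook 16, Stonebridge 2, Millford 2 (sum 34, leaving 3 seats).
Remainders in descending order: Pinehurst 0.957, Rivermont 0.680, Millford 0.621, Stonebridge 0.392, Claybrook 0.208, Oakdale 0.142.
Largest remainders: Pinehurst, Rivermont, Millford receive the extra seats.

Oakdale: 6, Rivermont: 7, Pinehurst: 3, Claybrook: 16, Stonebridge: 2, Millford: 3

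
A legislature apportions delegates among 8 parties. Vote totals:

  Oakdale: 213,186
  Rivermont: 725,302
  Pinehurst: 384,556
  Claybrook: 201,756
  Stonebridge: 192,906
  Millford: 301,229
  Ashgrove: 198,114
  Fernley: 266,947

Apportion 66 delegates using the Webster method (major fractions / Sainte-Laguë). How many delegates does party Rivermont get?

20

Standard divisor 2483996/66 ≈ 37636.303; standard quotas: Oakdale 5.664, Rivermont 19.271, Pinehurst 10.218, Claybrook 5.361, Stonebridge 5.126, Millford 8.004, Ashgrove 5.264, Fernley 7.093.
Rounding to the nearest integer gives 6, 19, 10, 5, 5, 8, 5, 7 = 65 seats, so the divisor must be adjusted.
With modified divisor 36900: modified quotas Oakdale 5.777, Rivermont 19.656, Pinehurst 10.422, Claybrook 5.468, Stonebridge 5.228, Millford 8.163, Ashgrove 5.369, Fernley 7.234.
Rounding to the nearest integer: Oakdale 6, Rivermont 20, Pinehurst 10, Claybrook 5, Stonebridge 5, Millford 8, Ashgrove 5, Fernley 7 (total 66).
Rivermont receives 20.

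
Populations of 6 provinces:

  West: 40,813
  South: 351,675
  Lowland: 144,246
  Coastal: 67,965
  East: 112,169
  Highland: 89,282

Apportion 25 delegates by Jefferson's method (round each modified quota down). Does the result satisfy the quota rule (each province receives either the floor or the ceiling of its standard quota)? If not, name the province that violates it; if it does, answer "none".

South

Standard quotas: West 1.266, South 10.906, Lowland 4.473, Coastal 2.108, East 3.479, Highland 2.769.
Jefferson allocation: West 1, South 12, Lowland 4, Coastal 2, East 3, Highland 3.
South has quota 10.906 (lower 10, upper 11) but receives 12 — outside the quota interval.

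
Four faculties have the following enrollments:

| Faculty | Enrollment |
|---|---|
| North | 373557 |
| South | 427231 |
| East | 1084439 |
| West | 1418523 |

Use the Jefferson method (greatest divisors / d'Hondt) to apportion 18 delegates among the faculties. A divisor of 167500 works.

With modified divisor 167500: modified quotas North 2.230, South 2.551, East 6.474, West 8.469.
Rounding down: North 2, South 2, East 6, West 8 (total 18).

North 2, South 2, East 6, West 8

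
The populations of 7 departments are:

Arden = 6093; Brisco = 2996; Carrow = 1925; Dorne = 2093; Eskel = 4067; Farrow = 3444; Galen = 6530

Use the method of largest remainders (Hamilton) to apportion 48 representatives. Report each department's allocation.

The standard divisor is 27148/48 ≈ 565.583.
Standard quotas: Arden 10.7729, Brisco 5.2972, Carrow 3.4036, Dorne 3.7006, Eskel 7.1908, Farrow 6.0893, Galen 11.5456.
Lower quotas: Arden 10, Brisco 5, Carrow 3, Dorne 3, Eskel 7, Farrow 6, Galen 11 (sum 45, leaving 3 seats).
Remainders in descending order: Arden 0.7729, Dorne 0.7006, Galen 0.5456, Carrow 0.4036, Brisco 0.2972, Eskel 0.1908, Farrow 0.0893.
Largest remainders: Arden, Dorne, Galen receive the extra seats.

Arden=11, Brisco=5, Carrow=3, Dorne=4, Eskel=7, Farrow=6, Galen=12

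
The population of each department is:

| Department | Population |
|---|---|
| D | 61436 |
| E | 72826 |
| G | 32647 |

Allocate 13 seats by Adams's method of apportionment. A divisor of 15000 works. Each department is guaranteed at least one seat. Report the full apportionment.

With modified divisor 15000: modified quotas D 4.096, E 4.855, G 2.176.
Rounding up: D 5, E 5, G 3 (total 13).

D 5, E 5, G 3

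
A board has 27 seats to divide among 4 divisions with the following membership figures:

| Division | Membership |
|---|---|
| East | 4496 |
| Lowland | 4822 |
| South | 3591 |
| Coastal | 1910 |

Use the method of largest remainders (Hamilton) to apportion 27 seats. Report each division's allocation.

East 8, Lowland 9, South 7, Coastal 3

The standard divisor is 14819/27 ≈ 548.852.
Standard quotas: East 8.192, Lowland 8.786, South 6.543, Coastal 3.480.
Lower quotas: East 8, Lowland 8, South 6, Coastal 3 (sum 25, leaving 2 seats).
Remainders in descending order: Lowland 0.786, South 0.543, Coastal 0.480, East 0.192.
The surplus seats go to Lowland, South.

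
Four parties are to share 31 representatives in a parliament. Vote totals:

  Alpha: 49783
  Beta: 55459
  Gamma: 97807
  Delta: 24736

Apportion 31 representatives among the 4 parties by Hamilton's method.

Alpha: 7, Beta: 8, Gamma: 13, Delta: 3

Standard divisor: 227785 ÷ 31 ≈ 7347.903.
Standard quotas: Alpha 6.7751, Beta 7.5476, Gamma 13.3109, Delta 3.3664.
Lower quotas: Alpha 6, Beta 7, Gamma 13, Delta 3 (sum 29, leaving 2 seats).
Remainders in descending order: Alpha 0.7751, Beta 0.5476, Delta 0.3664, Gamma 0.3109.
The surplus seats go to Alpha, Beta.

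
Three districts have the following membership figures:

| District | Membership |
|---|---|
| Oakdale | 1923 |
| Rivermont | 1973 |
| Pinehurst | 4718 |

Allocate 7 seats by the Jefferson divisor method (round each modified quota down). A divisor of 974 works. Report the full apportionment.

With modified divisor 974: modified quotas Oakdale 1.974, Rivermont 2.026, Pinehurst 4.844.
Rounding down: Oakdale 1, Rivermont 2, Pinehurst 4 (total 7).

Oakdale 1; Rivermont 2; Pinehurst 4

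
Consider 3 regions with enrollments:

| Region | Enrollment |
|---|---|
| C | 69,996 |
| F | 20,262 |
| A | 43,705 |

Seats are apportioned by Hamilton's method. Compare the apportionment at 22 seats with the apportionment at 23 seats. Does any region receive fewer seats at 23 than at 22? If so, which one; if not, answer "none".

At 22 seats: C 12, F 3, A 7.
At 23 seats: C 12, F 3, A 8.
No region's allocation decreased.

none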